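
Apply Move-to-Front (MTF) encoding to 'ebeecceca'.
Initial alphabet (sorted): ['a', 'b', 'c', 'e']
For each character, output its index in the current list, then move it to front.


MTF encoding:
'e': index 3 in ['a', 'b', 'c', 'e'] -> ['e', 'a', 'b', 'c']
'b': index 2 in ['e', 'a', 'b', 'c'] -> ['b', 'e', 'a', 'c']
'e': index 1 in ['b', 'e', 'a', 'c'] -> ['e', 'b', 'a', 'c']
'e': index 0 in ['e', 'b', 'a', 'c'] -> ['e', 'b', 'a', 'c']
'c': index 3 in ['e', 'b', 'a', 'c'] -> ['c', 'e', 'b', 'a']
'c': index 0 in ['c', 'e', 'b', 'a'] -> ['c', 'e', 'b', 'a']
'e': index 1 in ['c', 'e', 'b', 'a'] -> ['e', 'c', 'b', 'a']
'c': index 1 in ['e', 'c', 'b', 'a'] -> ['c', 'e', 'b', 'a']
'a': index 3 in ['c', 'e', 'b', 'a'] -> ['a', 'c', 'e', 'b']


Output: [3, 2, 1, 0, 3, 0, 1, 1, 3]


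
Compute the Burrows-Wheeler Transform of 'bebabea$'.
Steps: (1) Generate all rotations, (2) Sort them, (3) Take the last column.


Rotations (sorted):
  0: $bebabea -> last char: a
  1: a$bebabe -> last char: e
  2: abea$beb -> last char: b
  3: babea$be -> last char: e
  4: bea$beba -> last char: a
  5: bebabea$ -> last char: $
  6: ea$bebab -> last char: b
  7: ebabea$b -> last char: b


BWT = aebea$bb


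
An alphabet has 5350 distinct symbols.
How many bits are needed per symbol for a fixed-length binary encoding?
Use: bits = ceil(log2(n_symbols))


log2(5350) = 12.3853
Bracket: 2^12 = 4096 < 5350 <= 2^13 = 8192
So ceil(log2(5350)) = 13

bits = ceil(log2(5350)) = ceil(12.3853) = 13 bits


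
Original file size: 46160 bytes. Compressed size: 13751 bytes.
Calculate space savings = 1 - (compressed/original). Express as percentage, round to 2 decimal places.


ratio = compressed/original = 13751/46160 = 0.297899
savings = 1 - ratio = 1 - 0.297899 = 0.702101
as a percentage: 0.702101 * 100 = 70.21%

Space savings = 1 - 13751/46160 = 70.21%


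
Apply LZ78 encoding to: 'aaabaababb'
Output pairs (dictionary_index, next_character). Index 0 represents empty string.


LZ78 encoding steps:
Dictionary: {0: ''}
Step 1: w='' (idx 0), next='a' -> output (0, 'a'), add 'a' as idx 1
Step 2: w='a' (idx 1), next='a' -> output (1, 'a'), add 'aa' as idx 2
Step 3: w='' (idx 0), next='b' -> output (0, 'b'), add 'b' as idx 3
Step 4: w='aa' (idx 2), next='b' -> output (2, 'b'), add 'aab' as idx 4
Step 5: w='a' (idx 1), next='b' -> output (1, 'b'), add 'ab' as idx 5
Step 6: w='b' (idx 3), end of input -> output (3, '')


Encoded: [(0, 'a'), (1, 'a'), (0, 'b'), (2, 'b'), (1, 'b'), (3, '')]


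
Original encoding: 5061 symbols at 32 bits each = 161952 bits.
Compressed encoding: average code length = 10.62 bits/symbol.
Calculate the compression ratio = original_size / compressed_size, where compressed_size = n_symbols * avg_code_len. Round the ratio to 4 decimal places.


original_size = n_symbols * orig_bits = 5061 * 32 = 161952 bits
compressed_size = n_symbols * avg_code_len = 5061 * 10.62 = 53747.82 bits
ratio = original_size / compressed_size = 161952 / 53747.82 = 3.0132

Compression ratio = 3.0132


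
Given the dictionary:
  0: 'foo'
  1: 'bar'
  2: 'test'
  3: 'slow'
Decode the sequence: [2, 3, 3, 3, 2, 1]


Look up each index in the dictionary:
  2 -> 'test'
  3 -> 'slow'
  3 -> 'slow'
  3 -> 'slow'
  2 -> 'test'
  1 -> 'bar'

Decoded: "test slow slow slow test bar"


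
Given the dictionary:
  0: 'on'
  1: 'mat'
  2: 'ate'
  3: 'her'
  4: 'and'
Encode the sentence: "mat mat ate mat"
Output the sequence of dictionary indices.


Look up each word in the dictionary:
  'mat' -> 1
  'mat' -> 1
  'ate' -> 2
  'mat' -> 1

Encoded: [1, 1, 2, 1]


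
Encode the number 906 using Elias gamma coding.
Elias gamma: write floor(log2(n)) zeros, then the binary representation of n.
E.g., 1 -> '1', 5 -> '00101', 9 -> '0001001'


num_bits = floor(log2(906)) + 1 = 10
leading_zeros = num_bits - 1 = 9
binary(906) = 1110001010

Elias gamma(906) = '000000000' + '1110001010' = 0000000001110001010 (19 bits)


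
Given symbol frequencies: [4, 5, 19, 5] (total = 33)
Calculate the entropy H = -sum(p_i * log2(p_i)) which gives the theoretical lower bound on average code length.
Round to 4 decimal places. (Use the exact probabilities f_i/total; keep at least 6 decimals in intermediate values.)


Per-symbol terms -p_i * log2(p_i) with p_i = f_i/33:
  p = 4/33 = 0.121212: log2(p) = -3.044394, -p*log2(p) = 0.369017
  p = 5/33 = 0.151515: log2(p) = -2.722466, -p*log2(p) = 0.412495
  p = 19/33 = 0.575758: log2(p) = -0.796467, -p*log2(p) = 0.458572
  p = 5/33 = 0.151515: log2(p) = -2.722466, -p*log2(p) = 0.412495
H = 0.369017 + 0.412495 + 0.458572 + 0.412495 = 1.652579

H = 1.6526 bits/symbol


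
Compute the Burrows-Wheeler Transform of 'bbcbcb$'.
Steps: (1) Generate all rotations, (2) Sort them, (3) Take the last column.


Rotations (sorted):
  0: $bbcbcb -> last char: b
  1: b$bbcbc -> last char: c
  2: bbcbcb$ -> last char: $
  3: bcb$bbc -> last char: c
  4: bcbcb$b -> last char: b
  5: cb$bbcb -> last char: b
  6: cbcb$bb -> last char: b


BWT = bc$cbbb


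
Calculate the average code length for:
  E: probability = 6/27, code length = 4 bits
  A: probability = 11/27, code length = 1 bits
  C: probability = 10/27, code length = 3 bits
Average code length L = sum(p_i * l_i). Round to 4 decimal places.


Weighted contributions p_i * l_i:
  E: (6/27) * 4 = 24/27
  A: (11/27) * 1 = 11/27
  C: (10/27) * 3 = 30/27
Sum = (24 + 11 + 30)/27 = 65/27

L = 65/27 = 2.4074 bits/symbol


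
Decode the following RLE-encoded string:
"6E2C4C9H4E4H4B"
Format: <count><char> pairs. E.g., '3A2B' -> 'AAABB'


Expanding each <count><char> pair:
  6E -> 'EEEEEE'
  2C -> 'CC'
  4C -> 'CCCC'
  9H -> 'HHHHHHHHH'
  4E -> 'EEEE'
  4H -> 'HHHH'
  4B -> 'BBBB'

Decoded = EEEEEECCCCCCHHHHHHHHHEEEEHHHHBBBB


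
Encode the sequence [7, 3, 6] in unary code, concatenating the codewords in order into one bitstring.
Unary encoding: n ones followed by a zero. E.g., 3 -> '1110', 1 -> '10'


Encode each number as n ones followed by a terminating 0:
  7 -> 11111110 (8 bits)
  3 -> 1110 (4 bits)
  6 -> 1111110 (7 bits)
Total length = 8 + 4 + 7 = 19 bits.

Unary([7, 3, 6]) = 1111111011101111110 (19 bits)


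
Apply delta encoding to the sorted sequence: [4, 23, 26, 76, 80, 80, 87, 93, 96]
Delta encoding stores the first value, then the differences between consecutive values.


First value: 4
Deltas:
  23 - 4 = 19
  26 - 23 = 3
  76 - 26 = 50
  80 - 76 = 4
  80 - 80 = 0
  87 - 80 = 7
  93 - 87 = 6
  96 - 93 = 3


Delta encoded: [4, 19, 3, 50, 4, 0, 7, 6, 3]


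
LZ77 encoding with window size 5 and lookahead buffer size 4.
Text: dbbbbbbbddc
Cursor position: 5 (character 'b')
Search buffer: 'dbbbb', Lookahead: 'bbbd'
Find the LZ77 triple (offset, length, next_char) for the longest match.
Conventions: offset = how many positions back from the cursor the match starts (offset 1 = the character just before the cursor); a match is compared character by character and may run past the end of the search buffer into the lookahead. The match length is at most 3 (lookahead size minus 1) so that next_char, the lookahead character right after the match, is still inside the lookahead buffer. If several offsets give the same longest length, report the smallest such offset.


Try each offset into the search buffer:
  offset=1 (pos 4, char 'b'): match length 3
  offset=2 (pos 3, char 'b'): match length 3
  offset=3 (pos 2, char 'b'): match length 3
  offset=4 (pos 1, char 'b'): match length 3
  offset=5 (pos 0, char 'd'): match length 0
Longest match has length 3, found at offsets 1, 2, 3, 4; take the smallest, offset 1.
next_char = character at position 5 + 3 = 8 -> 'd'

Best match: offset=1, length=3 (matching 'bbb' starting at position 4)
LZ77 triple: (1, 3, 'd')


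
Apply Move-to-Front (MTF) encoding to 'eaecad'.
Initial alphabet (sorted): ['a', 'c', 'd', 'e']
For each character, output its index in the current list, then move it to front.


MTF encoding:
'e': index 3 in ['a', 'c', 'd', 'e'] -> ['e', 'a', 'c', 'd']
'a': index 1 in ['e', 'a', 'c', 'd'] -> ['a', 'e', 'c', 'd']
'e': index 1 in ['a', 'e', 'c', 'd'] -> ['e', 'a', 'c', 'd']
'c': index 2 in ['e', 'a', 'c', 'd'] -> ['c', 'e', 'a', 'd']
'a': index 2 in ['c', 'e', 'a', 'd'] -> ['a', 'c', 'e', 'd']
'd': index 3 in ['a', 'c', 'e', 'd'] -> ['d', 'a', 'c', 'e']


Output: [3, 1, 1, 2, 2, 3]


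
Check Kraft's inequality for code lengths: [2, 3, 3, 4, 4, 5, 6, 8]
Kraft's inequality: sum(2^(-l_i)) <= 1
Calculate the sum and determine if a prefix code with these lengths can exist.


Sum = 2^(-2) + 2^(-3) + 2^(-3) + 2^(-4) + 2^(-4) + 2^(-5) + 2^(-6) + 2^(-8)
    = 0.25 + 0.125 + 0.125 + 0.0625 + 0.0625 + 0.03125 + 0.015625 + 0.00390625
    = 173/256 = 0.67578125
Since 0.67578125 <= 1, Kraft's inequality IS satisfied.
A prefix code with these lengths CAN exist.

Kraft sum = 0.67578125. Satisfied.


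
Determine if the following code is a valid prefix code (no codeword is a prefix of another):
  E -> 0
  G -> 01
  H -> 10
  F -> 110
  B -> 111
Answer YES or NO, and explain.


Checking each pair (does one codeword prefix another?):
  E='0' vs G='01': prefix -- VIOLATION

NO -- this is NOT a valid prefix code. E (0) is a prefix of G (01).


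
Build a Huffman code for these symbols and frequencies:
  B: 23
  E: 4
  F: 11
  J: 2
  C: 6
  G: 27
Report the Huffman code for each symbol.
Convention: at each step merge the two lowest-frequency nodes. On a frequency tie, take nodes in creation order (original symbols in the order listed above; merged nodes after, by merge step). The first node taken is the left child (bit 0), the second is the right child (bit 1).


Huffman tree construction:
Step 1: Merge J(2) + E(4) = 6
Step 2: Merge C(6) + (J+E)(6) = 12
Step 3: Merge F(11) + (C+(J+E))(12) = 23
Step 4: Merge B(23) + (F+(C+(J+E)))(23) = 46
Step 5: Merge G(27) + (B+(F+(C+(J+E))))(46) = 73
Read each symbol's code off the tree from the root (left child = 0, right child = 1).

Codes:
  B: 10 (length 2)
  E: 11111 (length 5)
  F: 110 (length 3)
  J: 11110 (length 5)
  C: 1110 (length 4)
  G: 0 (length 1)
Average code length: 160/73 = 2.1918 bits/symbol


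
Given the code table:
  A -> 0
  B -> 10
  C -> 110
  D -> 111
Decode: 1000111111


Decoding:
10 -> B
0 -> A
0 -> A
111 -> D
111 -> D


Result: BAADD


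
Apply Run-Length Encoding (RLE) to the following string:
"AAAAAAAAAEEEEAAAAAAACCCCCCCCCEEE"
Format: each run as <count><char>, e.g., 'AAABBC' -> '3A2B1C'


Scanning runs left to right:
  i=0: run of 'A' x 9 -> '9A'
  i=9: run of 'E' x 4 -> '4E'
  i=13: run of 'A' x 7 -> '7A'
  i=20: run of 'C' x 9 -> '9C'
  i=29: run of 'E' x 3 -> '3E'

RLE = 9A4E7A9C3E


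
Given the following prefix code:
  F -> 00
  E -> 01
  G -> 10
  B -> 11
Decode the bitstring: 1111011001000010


Decoding step by step:
Bits 11 -> B
Bits 11 -> B
Bits 01 -> E
Bits 10 -> G
Bits 01 -> E
Bits 00 -> F
Bits 00 -> F
Bits 10 -> G


Decoded message: BBEGEFFG


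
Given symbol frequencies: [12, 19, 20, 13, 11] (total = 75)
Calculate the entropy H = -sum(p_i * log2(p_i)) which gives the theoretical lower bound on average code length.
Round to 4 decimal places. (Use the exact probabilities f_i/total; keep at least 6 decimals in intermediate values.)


Per-symbol terms -p_i * log2(p_i) with p_i = f_i/75:
  p = 12/75 = 0.160000: log2(p) = -2.643856, -p*log2(p) = 0.423017
  p = 19/75 = 0.253333: log2(p) = -1.980891, -p*log2(p) = 0.501826
  p = 20/75 = 0.266667: log2(p) = -1.906891, -p*log2(p) = 0.508504
  p = 13/75 = 0.173333: log2(p) = -2.528379, -p*log2(p) = 0.438252
  p = 11/75 = 0.146667: log2(p) = -2.769387, -p*log2(p) = 0.406177
H = 0.423017 + 0.501826 + 0.508504 + 0.438252 + 0.406177 = 2.277776

H = 2.2778 bits/symbol


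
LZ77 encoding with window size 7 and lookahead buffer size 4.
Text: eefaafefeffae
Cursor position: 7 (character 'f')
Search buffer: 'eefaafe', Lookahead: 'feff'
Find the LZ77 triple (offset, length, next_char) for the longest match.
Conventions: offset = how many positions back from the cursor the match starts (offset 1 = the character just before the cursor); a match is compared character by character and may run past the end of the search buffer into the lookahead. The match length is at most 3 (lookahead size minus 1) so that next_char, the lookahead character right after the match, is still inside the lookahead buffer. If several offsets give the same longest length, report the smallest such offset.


Try each offset into the search buffer:
  offset=1 (pos 6, char 'e'): match length 0
  offset=2 (pos 5, char 'f'): match length 3
  offset=3 (pos 4, char 'a'): match length 0
  offset=4 (pos 3, char 'a'): match length 0
  offset=5 (pos 2, char 'f'): match length 1
  offset=6 (pos 1, char 'e'): match length 0
  offset=7 (pos 0, char 'e'): match length 0
Longest match has length 3 at offset 2.
next_char = character at position 7 + 3 = 10 -> 'f'

Best match: offset=2, length=3 (matching 'fef' starting at position 5)
LZ77 triple: (2, 3, 'f')


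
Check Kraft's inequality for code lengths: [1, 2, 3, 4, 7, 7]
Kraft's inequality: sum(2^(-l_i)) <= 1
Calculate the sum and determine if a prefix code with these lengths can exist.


Sum = 2^(-1) + 2^(-2) + 2^(-3) + 2^(-4) + 2^(-7) + 2^(-7)
    = 0.5 + 0.25 + 0.125 + 0.0625 + 0.0078125 + 0.0078125
    = 122/128 = 0.953125
Since 0.953125 <= 1, Kraft's inequality IS satisfied.
A prefix code with these lengths CAN exist.

Kraft sum = 0.953125. Satisfied.


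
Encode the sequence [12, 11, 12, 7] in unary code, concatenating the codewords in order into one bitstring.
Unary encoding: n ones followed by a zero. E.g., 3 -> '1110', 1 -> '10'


Encode each number as n ones followed by a terminating 0:
  12 -> 1111111111110 (13 bits)
  11 -> 111111111110 (12 bits)
  12 -> 1111111111110 (13 bits)
  7 -> 11111110 (8 bits)
Total length = 13 + 12 + 13 + 8 = 46 bits.

Unary([12, 11, 12, 7]) = 1111111111110111111111110111111111111011111110 (46 bits)


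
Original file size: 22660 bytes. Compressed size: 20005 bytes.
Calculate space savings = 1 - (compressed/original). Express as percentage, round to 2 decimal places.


ratio = compressed/original = 20005/22660 = 0.882833
savings = 1 - ratio = 1 - 0.882833 = 0.117167
as a percentage: 0.117167 * 100 = 11.72%

Space savings = 1 - 20005/22660 = 11.72%


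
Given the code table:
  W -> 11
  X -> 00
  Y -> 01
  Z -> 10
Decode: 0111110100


Decoding:
01 -> Y
11 -> W
11 -> W
01 -> Y
00 -> X


Result: YWWYX


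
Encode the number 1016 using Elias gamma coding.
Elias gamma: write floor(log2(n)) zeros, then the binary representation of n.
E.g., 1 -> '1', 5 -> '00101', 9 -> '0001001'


num_bits = floor(log2(1016)) + 1 = 10
leading_zeros = num_bits - 1 = 9
binary(1016) = 1111111000

Elias gamma(1016) = '000000000' + '1111111000' = 0000000001111111000 (19 bits)


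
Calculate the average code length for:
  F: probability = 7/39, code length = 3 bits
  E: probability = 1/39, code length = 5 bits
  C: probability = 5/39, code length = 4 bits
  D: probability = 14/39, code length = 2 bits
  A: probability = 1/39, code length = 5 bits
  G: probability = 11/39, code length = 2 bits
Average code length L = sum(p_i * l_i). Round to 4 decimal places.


Weighted contributions p_i * l_i:
  F: (7/39) * 3 = 21/39
  E: (1/39) * 5 = 5/39
  C: (5/39) * 4 = 20/39
  D: (14/39) * 2 = 28/39
  A: (1/39) * 5 = 5/39
  G: (11/39) * 2 = 22/39
Sum = (21 + 5 + 20 + 28 + 5 + 22)/39 = 101/39

L = 101/39 = 2.5897 bits/symbol


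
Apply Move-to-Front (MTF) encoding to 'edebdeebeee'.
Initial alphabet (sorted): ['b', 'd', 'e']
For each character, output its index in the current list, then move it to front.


MTF encoding:
'e': index 2 in ['b', 'd', 'e'] -> ['e', 'b', 'd']
'd': index 2 in ['e', 'b', 'd'] -> ['d', 'e', 'b']
'e': index 1 in ['d', 'e', 'b'] -> ['e', 'd', 'b']
'b': index 2 in ['e', 'd', 'b'] -> ['b', 'e', 'd']
'd': index 2 in ['b', 'e', 'd'] -> ['d', 'b', 'e']
'e': index 2 in ['d', 'b', 'e'] -> ['e', 'd', 'b']
'e': index 0 in ['e', 'd', 'b'] -> ['e', 'd', 'b']
'b': index 2 in ['e', 'd', 'b'] -> ['b', 'e', 'd']
'e': index 1 in ['b', 'e', 'd'] -> ['e', 'b', 'd']
'e': index 0 in ['e', 'b', 'd'] -> ['e', 'b', 'd']
'e': index 0 in ['e', 'b', 'd'] -> ['e', 'b', 'd']


Output: [2, 2, 1, 2, 2, 2, 0, 2, 1, 0, 0]


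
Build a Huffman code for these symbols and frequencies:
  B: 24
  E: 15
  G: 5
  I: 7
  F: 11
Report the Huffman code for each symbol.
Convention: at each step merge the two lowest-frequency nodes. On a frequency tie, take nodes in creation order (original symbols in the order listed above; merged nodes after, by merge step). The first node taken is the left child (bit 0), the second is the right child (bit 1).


Huffman tree construction:
Step 1: Merge G(5) + I(7) = 12
Step 2: Merge F(11) + (G+I)(12) = 23
Step 3: Merge E(15) + (F+(G+I))(23) = 38
Step 4: Merge B(24) + (E+(F+(G+I)))(38) = 62
Read each symbol's code off the tree from the root (left child = 0, right child = 1).

Codes:
  B: 0 (length 1)
  E: 10 (length 2)
  G: 1110 (length 4)
  I: 1111 (length 4)
  F: 110 (length 3)
Average code length: 135/62 = 2.1774 bits/symbol


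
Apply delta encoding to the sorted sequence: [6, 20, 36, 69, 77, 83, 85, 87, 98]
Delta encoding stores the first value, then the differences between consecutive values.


First value: 6
Deltas:
  20 - 6 = 14
  36 - 20 = 16
  69 - 36 = 33
  77 - 69 = 8
  83 - 77 = 6
  85 - 83 = 2
  87 - 85 = 2
  98 - 87 = 11


Delta encoded: [6, 14, 16, 33, 8, 6, 2, 2, 11]


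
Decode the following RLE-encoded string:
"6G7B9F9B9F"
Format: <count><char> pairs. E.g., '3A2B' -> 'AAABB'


Expanding each <count><char> pair:
  6G -> 'GGGGGG'
  7B -> 'BBBBBBB'
  9F -> 'FFFFFFFFF'
  9B -> 'BBBBBBBBB'
  9F -> 'FFFFFFFFF'

Decoded = GGGGGGBBBBBBBFFFFFFFFFBBBBBBBBBFFFFFFFFF


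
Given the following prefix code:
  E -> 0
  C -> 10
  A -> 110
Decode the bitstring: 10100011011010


Decoding step by step:
Bits 10 -> C
Bits 10 -> C
Bits 0 -> E
Bits 0 -> E
Bits 110 -> A
Bits 110 -> A
Bits 10 -> C


Decoded message: CCEEAAC


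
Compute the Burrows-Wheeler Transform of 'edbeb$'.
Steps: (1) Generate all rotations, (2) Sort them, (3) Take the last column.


Rotations (sorted):
  0: $edbeb -> last char: b
  1: b$edbe -> last char: e
  2: beb$ed -> last char: d
  3: dbeb$e -> last char: e
  4: eb$edb -> last char: b
  5: edbeb$ -> last char: $


BWT = bedeb$


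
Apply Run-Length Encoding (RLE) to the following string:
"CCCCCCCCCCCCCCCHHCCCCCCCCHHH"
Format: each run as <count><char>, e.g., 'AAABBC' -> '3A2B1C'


Scanning runs left to right:
  i=0: run of 'C' x 15 -> '15C'
  i=15: run of 'H' x 2 -> '2H'
  i=17: run of 'C' x 8 -> '8C'
  i=25: run of 'H' x 3 -> '3H'

RLE = 15C2H8C3H


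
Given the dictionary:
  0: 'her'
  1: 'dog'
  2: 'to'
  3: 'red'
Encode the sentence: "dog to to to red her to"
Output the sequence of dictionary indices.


Look up each word in the dictionary:
  'dog' -> 1
  'to' -> 2
  'to' -> 2
  'to' -> 2
  'red' -> 3
  'her' -> 0
  'to' -> 2

Encoded: [1, 2, 2, 2, 3, 0, 2]


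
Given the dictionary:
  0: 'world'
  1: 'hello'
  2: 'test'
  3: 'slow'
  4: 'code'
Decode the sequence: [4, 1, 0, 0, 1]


Look up each index in the dictionary:
  4 -> 'code'
  1 -> 'hello'
  0 -> 'world'
  0 -> 'world'
  1 -> 'hello'

Decoded: "code hello world world hello"


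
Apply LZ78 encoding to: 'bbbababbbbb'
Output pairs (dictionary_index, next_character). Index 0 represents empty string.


LZ78 encoding steps:
Dictionary: {0: ''}
Step 1: w='' (idx 0), next='b' -> output (0, 'b'), add 'b' as idx 1
Step 2: w='b' (idx 1), next='b' -> output (1, 'b'), add 'bb' as idx 2
Step 3: w='' (idx 0), next='a' -> output (0, 'a'), add 'a' as idx 3
Step 4: w='b' (idx 1), next='a' -> output (1, 'a'), add 'ba' as idx 4
Step 5: w='bb' (idx 2), next='b' -> output (2, 'b'), add 'bbb' as idx 5
Step 6: w='bb' (idx 2), end of input -> output (2, '')


Encoded: [(0, 'b'), (1, 'b'), (0, 'a'), (1, 'a'), (2, 'b'), (2, '')]


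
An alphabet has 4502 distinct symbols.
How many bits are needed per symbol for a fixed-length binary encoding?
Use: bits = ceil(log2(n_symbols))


log2(4502) = 12.1364
Bracket: 2^12 = 4096 < 4502 <= 2^13 = 8192
So ceil(log2(4502)) = 13

bits = ceil(log2(4502)) = ceil(12.1364) = 13 bits


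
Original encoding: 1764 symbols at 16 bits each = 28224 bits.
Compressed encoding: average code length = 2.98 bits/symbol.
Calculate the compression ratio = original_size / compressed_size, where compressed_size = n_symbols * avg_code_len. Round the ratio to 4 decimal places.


original_size = n_symbols * orig_bits = 1764 * 16 = 28224 bits
compressed_size = n_symbols * avg_code_len = 1764 * 2.98 = 5256.72 bits
ratio = original_size / compressed_size = 28224 / 5256.72 = 5.3691

Compression ratio = 5.3691


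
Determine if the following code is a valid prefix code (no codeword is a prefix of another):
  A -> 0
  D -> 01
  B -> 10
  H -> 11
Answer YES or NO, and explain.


Checking each pair (does one codeword prefix another?):
  A='0' vs D='01': prefix -- VIOLATION

NO -- this is NOT a valid prefix code. A (0) is a prefix of D (01).


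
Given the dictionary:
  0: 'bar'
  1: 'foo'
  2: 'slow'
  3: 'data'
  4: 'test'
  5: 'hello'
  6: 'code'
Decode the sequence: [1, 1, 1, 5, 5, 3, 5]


Look up each index in the dictionary:
  1 -> 'foo'
  1 -> 'foo'
  1 -> 'foo'
  5 -> 'hello'
  5 -> 'hello'
  3 -> 'data'
  5 -> 'hello'

Decoded: "foo foo foo hello hello data hello"


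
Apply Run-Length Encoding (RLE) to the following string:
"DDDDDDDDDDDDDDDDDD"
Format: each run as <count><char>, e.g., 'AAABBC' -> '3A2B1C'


Scanning runs left to right:
  i=0: run of 'D' x 18 -> '18D'

RLE = 18D


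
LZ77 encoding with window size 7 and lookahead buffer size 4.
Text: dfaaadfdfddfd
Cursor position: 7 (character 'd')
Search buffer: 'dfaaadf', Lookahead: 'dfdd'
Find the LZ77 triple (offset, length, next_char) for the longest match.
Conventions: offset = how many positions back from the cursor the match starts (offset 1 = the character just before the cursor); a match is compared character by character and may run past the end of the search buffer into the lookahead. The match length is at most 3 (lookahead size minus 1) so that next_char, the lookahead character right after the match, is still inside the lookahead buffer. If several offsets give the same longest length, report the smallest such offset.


Try each offset into the search buffer:
  offset=1 (pos 6, char 'f'): match length 0
  offset=2 (pos 5, char 'd'): match length 3
  offset=3 (pos 4, char 'a'): match length 0
  offset=4 (pos 3, char 'a'): match length 0
  offset=5 (pos 2, char 'a'): match length 0
  offset=6 (pos 1, char 'f'): match length 0
  offset=7 (pos 0, char 'd'): match length 2
Longest match has length 3 at offset 2.
next_char = character at position 7 + 3 = 10 -> 'd'

Best match: offset=2, length=3 (matching 'dfd' starting at position 5)
LZ77 triple: (2, 3, 'd')


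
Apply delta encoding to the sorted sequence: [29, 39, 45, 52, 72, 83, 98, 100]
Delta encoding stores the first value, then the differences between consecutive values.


First value: 29
Deltas:
  39 - 29 = 10
  45 - 39 = 6
  52 - 45 = 7
  72 - 52 = 20
  83 - 72 = 11
  98 - 83 = 15
  100 - 98 = 2


Delta encoded: [29, 10, 6, 7, 20, 11, 15, 2]


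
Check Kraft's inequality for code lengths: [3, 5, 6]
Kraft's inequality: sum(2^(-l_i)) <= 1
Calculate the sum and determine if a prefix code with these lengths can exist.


Sum = 2^(-3) + 2^(-5) + 2^(-6)
    = 0.125 + 0.03125 + 0.015625
    = 11/64 = 0.171875
Since 0.171875 <= 1, Kraft's inequality IS satisfied.
A prefix code with these lengths CAN exist.

Kraft sum = 0.171875. Satisfied.


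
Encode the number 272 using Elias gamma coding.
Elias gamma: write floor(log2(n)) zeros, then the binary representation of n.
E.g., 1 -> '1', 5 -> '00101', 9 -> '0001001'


num_bits = floor(log2(272)) + 1 = 9
leading_zeros = num_bits - 1 = 8
binary(272) = 100010000

Elias gamma(272) = '00000000' + '100010000' = 00000000100010000 (17 bits)


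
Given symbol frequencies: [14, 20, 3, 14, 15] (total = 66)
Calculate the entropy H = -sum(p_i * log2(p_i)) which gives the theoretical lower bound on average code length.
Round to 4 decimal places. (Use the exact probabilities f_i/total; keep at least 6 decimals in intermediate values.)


Per-symbol terms -p_i * log2(p_i) with p_i = f_i/66:
  p = 14/66 = 0.212121: log2(p) = -2.237039, -p*log2(p) = 0.474523
  p = 20/66 = 0.303030: log2(p) = -1.722466, -p*log2(p) = 0.521959
  p = 3/66 = 0.045455: log2(p) = -4.459432, -p*log2(p) = 0.202701
  p = 14/66 = 0.212121: log2(p) = -2.237039, -p*log2(p) = 0.474523
  p = 15/66 = 0.227273: log2(p) = -2.137504, -p*log2(p) = 0.485796
H = 0.474523 + 0.521959 + 0.202701 + 0.474523 + 0.485796 = 2.159502

H = 2.1595 bits/symbol


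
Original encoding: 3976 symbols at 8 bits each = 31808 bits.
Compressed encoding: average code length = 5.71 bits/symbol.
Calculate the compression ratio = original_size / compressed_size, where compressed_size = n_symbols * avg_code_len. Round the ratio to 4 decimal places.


original_size = n_symbols * orig_bits = 3976 * 8 = 31808 bits
compressed_size = n_symbols * avg_code_len = 3976 * 5.71 = 22702.96 bits
ratio = original_size / compressed_size = 31808 / 22702.96 = 1.4011

Compression ratio = 1.4011


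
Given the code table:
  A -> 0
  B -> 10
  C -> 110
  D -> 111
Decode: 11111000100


Decoding:
111 -> D
110 -> C
0 -> A
0 -> A
10 -> B
0 -> A


Result: DCAABA


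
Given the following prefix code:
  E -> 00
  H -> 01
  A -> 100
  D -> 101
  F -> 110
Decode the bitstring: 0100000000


Decoding step by step:
Bits 01 -> H
Bits 00 -> E
Bits 00 -> E
Bits 00 -> E
Bits 00 -> E


Decoded message: HEEEE


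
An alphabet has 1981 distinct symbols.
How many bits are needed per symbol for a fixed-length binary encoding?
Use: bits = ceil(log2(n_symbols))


log2(1981) = 10.952
Bracket: 2^10 = 1024 < 1981 <= 2^11 = 2048
So ceil(log2(1981)) = 11

bits = ceil(log2(1981)) = ceil(10.952) = 11 bits


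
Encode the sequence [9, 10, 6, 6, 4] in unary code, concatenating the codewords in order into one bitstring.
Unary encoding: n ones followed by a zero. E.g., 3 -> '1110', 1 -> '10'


Encode each number as n ones followed by a terminating 0:
  9 -> 1111111110 (10 bits)
  10 -> 11111111110 (11 bits)
  6 -> 1111110 (7 bits)
  6 -> 1111110 (7 bits)
  4 -> 11110 (5 bits)
Total length = 10 + 11 + 7 + 7 + 5 = 40 bits.

Unary([9, 10, 6, 6, 4]) = 1111111110111111111101111110111111011110 (40 bits)


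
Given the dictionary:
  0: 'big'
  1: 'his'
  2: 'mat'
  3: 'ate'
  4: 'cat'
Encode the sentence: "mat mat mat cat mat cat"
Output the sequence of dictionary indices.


Look up each word in the dictionary:
  'mat' -> 2
  'mat' -> 2
  'mat' -> 2
  'cat' -> 4
  'mat' -> 2
  'cat' -> 4

Encoded: [2, 2, 2, 4, 2, 4]


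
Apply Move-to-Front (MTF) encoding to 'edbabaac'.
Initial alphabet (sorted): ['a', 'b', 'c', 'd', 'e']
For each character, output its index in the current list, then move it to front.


MTF encoding:
'e': index 4 in ['a', 'b', 'c', 'd', 'e'] -> ['e', 'a', 'b', 'c', 'd']
'd': index 4 in ['e', 'a', 'b', 'c', 'd'] -> ['d', 'e', 'a', 'b', 'c']
'b': index 3 in ['d', 'e', 'a', 'b', 'c'] -> ['b', 'd', 'e', 'a', 'c']
'a': index 3 in ['b', 'd', 'e', 'a', 'c'] -> ['a', 'b', 'd', 'e', 'c']
'b': index 1 in ['a', 'b', 'd', 'e', 'c'] -> ['b', 'a', 'd', 'e', 'c']
'a': index 1 in ['b', 'a', 'd', 'e', 'c'] -> ['a', 'b', 'd', 'e', 'c']
'a': index 0 in ['a', 'b', 'd', 'e', 'c'] -> ['a', 'b', 'd', 'e', 'c']
'c': index 4 in ['a', 'b', 'd', 'e', 'c'] -> ['c', 'a', 'b', 'd', 'e']


Output: [4, 4, 3, 3, 1, 1, 0, 4]


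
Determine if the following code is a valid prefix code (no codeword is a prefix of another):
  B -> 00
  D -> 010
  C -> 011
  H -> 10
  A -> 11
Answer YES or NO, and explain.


Checking each pair (does one codeword prefix another?):
  B='00' vs D='010': no prefix
  B='00' vs C='011': no prefix
  B='00' vs H='10': no prefix
  B='00' vs A='11': no prefix
  D='010' vs B='00': no prefix
  D='010' vs C='011': no prefix
  D='010' vs H='10': no prefix
  D='010' vs A='11': no prefix
  C='011' vs B='00': no prefix
  C='011' vs D='010': no prefix
  C='011' vs H='10': no prefix
  C='011' vs A='11': no prefix
  H='10' vs B='00': no prefix
  H='10' vs D='010': no prefix
  H='10' vs C='011': no prefix
  H='10' vs A='11': no prefix
  A='11' vs B='00': no prefix
  A='11' vs D='010': no prefix
  A='11' vs C='011': no prefix
  A='11' vs H='10': no prefix
No violation found over all pairs.

YES -- this is a valid prefix code. No codeword is a prefix of any other codeword.


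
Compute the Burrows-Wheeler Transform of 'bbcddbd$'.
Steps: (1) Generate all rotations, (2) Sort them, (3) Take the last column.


Rotations (sorted):
  0: $bbcddbd -> last char: d
  1: bbcddbd$ -> last char: $
  2: bcddbd$b -> last char: b
  3: bd$bbcdd -> last char: d
  4: cddbd$bb -> last char: b
  5: d$bbcddb -> last char: b
  6: dbd$bbcd -> last char: d
  7: ddbd$bbc -> last char: c


BWT = d$bdbbdc


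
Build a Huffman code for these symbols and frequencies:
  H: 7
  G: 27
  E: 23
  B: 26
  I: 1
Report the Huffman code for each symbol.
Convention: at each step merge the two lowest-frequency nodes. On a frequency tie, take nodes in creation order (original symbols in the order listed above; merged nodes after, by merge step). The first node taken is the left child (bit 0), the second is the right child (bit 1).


Huffman tree construction:
Step 1: Merge I(1) + H(7) = 8
Step 2: Merge (I+H)(8) + E(23) = 31
Step 3: Merge B(26) + G(27) = 53
Step 4: Merge ((I+H)+E)(31) + (B+G)(53) = 84
Read each symbol's code off the tree from the root (left child = 0, right child = 1).

Codes:
  H: 001 (length 3)
  G: 11 (length 2)
  E: 01 (length 2)
  B: 10 (length 2)
  I: 000 (length 3)
Average code length: 176/84 = 2.0952 bits/symbol


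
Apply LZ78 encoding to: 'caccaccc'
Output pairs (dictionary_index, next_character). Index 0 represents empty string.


LZ78 encoding steps:
Dictionary: {0: ''}
Step 1: w='' (idx 0), next='c' -> output (0, 'c'), add 'c' as idx 1
Step 2: w='' (idx 0), next='a' -> output (0, 'a'), add 'a' as idx 2
Step 3: w='c' (idx 1), next='c' -> output (1, 'c'), add 'cc' as idx 3
Step 4: w='a' (idx 2), next='c' -> output (2, 'c'), add 'ac' as idx 4
Step 5: w='cc' (idx 3), end of input -> output (3, '')


Encoded: [(0, 'c'), (0, 'a'), (1, 'c'), (2, 'c'), (3, '')]


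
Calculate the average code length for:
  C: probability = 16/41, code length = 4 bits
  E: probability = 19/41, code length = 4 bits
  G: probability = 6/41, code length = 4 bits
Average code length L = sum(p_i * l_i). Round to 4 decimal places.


Weighted contributions p_i * l_i:
  C: (16/41) * 4 = 64/41
  E: (19/41) * 4 = 76/41
  G: (6/41) * 4 = 24/41
Sum = (64 + 76 + 24)/41 = 164/41

L = 164/41 = 4.0000 bits/symbol


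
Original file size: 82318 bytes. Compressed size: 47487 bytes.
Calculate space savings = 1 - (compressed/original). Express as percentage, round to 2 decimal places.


ratio = compressed/original = 47487/82318 = 0.576873
savings = 1 - ratio = 1 - 0.576873 = 0.423127
as a percentage: 0.423127 * 100 = 42.31%

Space savings = 1 - 47487/82318 = 42.31%


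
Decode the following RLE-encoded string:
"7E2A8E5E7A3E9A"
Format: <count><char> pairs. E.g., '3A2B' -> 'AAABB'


Expanding each <count><char> pair:
  7E -> 'EEEEEEE'
  2A -> 'AA'
  8E -> 'EEEEEEEE'
  5E -> 'EEEEE'
  7A -> 'AAAAAAA'
  3E -> 'EEE'
  9A -> 'AAAAAAAAA'

Decoded = EEEEEEEAAEEEEEEEEEEEEEAAAAAAAEEEAAAAAAAAA


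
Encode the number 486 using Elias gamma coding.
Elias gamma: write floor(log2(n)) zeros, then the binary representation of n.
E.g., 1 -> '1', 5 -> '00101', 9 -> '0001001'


num_bits = floor(log2(486)) + 1 = 9
leading_zeros = num_bits - 1 = 8
binary(486) = 111100110

Elias gamma(486) = '00000000' + '111100110' = 00000000111100110 (17 bits)


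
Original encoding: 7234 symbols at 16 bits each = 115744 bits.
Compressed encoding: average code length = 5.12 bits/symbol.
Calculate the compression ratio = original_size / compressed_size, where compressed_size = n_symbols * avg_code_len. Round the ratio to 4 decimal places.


original_size = n_symbols * orig_bits = 7234 * 16 = 115744 bits
compressed_size = n_symbols * avg_code_len = 7234 * 5.12 = 37038.08 bits
ratio = original_size / compressed_size = 115744 / 37038.08 = 3.125

Compression ratio = 3.125


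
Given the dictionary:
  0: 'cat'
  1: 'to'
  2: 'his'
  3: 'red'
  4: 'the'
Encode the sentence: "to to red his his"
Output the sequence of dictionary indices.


Look up each word in the dictionary:
  'to' -> 1
  'to' -> 1
  'red' -> 3
  'his' -> 2
  'his' -> 2

Encoded: [1, 1, 3, 2, 2]


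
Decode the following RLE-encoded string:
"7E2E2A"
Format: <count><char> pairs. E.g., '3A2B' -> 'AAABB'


Expanding each <count><char> pair:
  7E -> 'EEEEEEE'
  2E -> 'EE'
  2A -> 'AA'

Decoded = EEEEEEEEEAA


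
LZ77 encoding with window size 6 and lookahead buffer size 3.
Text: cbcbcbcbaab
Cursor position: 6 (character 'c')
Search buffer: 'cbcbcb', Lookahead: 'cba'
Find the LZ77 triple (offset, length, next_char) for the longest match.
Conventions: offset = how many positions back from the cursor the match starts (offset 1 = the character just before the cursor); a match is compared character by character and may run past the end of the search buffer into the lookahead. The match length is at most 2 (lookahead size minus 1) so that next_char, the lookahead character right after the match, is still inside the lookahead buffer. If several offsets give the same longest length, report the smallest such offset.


Try each offset into the search buffer:
  offset=1 (pos 5, char 'b'): match length 0
  offset=2 (pos 4, char 'c'): match length 2
  offset=3 (pos 3, char 'b'): match length 0
  offset=4 (pos 2, char 'c'): match length 2
  offset=5 (pos 1, char 'b'): match length 0
  offset=6 (pos 0, char 'c'): match length 2
Longest match has length 2, found at offsets 2, 4, 6; take the smallest, offset 2.
next_char = character at position 6 + 2 = 8 -> 'a'

Best match: offset=2, length=2 (matching 'cb' starting at position 4)
LZ77 triple: (2, 2, 'a')


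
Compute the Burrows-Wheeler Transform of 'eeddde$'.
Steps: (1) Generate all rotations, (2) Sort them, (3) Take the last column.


Rotations (sorted):
  0: $eeddde -> last char: e
  1: ddde$ee -> last char: e
  2: dde$eed -> last char: d
  3: de$eedd -> last char: d
  4: e$eeddd -> last char: d
  5: eddde$e -> last char: e
  6: eeddde$ -> last char: $


BWT = eeddde$


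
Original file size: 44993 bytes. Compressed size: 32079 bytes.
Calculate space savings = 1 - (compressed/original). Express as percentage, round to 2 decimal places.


ratio = compressed/original = 32079/44993 = 0.712978
savings = 1 - ratio = 1 - 0.712978 = 0.287022
as a percentage: 0.287022 * 100 = 28.7%

Space savings = 1 - 32079/44993 = 28.7%


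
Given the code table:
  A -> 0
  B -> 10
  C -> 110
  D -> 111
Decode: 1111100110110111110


Decoding:
111 -> D
110 -> C
0 -> A
110 -> C
110 -> C
111 -> D
110 -> C


Result: DCACCDC


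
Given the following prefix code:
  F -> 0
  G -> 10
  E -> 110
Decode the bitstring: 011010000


Decoding step by step:
Bits 0 -> F
Bits 110 -> E
Bits 10 -> G
Bits 0 -> F
Bits 0 -> F
Bits 0 -> F


Decoded message: FEGFFF


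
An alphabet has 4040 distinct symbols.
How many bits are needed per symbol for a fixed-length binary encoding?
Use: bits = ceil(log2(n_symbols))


log2(4040) = 11.9801
Bracket: 2^11 = 2048 < 4040 <= 2^12 = 4096
So ceil(log2(4040)) = 12

bits = ceil(log2(4040)) = ceil(11.9801) = 12 bits


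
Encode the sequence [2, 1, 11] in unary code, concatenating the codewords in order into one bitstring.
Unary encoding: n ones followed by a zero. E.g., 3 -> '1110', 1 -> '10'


Encode each number as n ones followed by a terminating 0:
  2 -> 110 (3 bits)
  1 -> 10 (2 bits)
  11 -> 111111111110 (12 bits)
Total length = 3 + 2 + 12 = 17 bits.

Unary([2, 1, 11]) = 11010111111111110 (17 bits)


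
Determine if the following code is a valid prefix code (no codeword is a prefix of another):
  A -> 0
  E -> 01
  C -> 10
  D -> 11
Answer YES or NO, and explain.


Checking each pair (does one codeword prefix another?):
  A='0' vs E='01': prefix -- VIOLATION

NO -- this is NOT a valid prefix code. A (0) is a prefix of E (01).


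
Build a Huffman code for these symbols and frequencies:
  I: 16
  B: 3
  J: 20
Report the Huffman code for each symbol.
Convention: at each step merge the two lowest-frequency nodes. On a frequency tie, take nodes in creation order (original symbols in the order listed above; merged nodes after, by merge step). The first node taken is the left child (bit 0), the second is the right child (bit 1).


Huffman tree construction:
Step 1: Merge B(3) + I(16) = 19
Step 2: Merge (B+I)(19) + J(20) = 39
Read each symbol's code off the tree from the root (left child = 0, right child = 1).

Codes:
  I: 01 (length 2)
  B: 00 (length 2)
  J: 1 (length 1)
Average code length: 58/39 = 1.4872 bits/symbol


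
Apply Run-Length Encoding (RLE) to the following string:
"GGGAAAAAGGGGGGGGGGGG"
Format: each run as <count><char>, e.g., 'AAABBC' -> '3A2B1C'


Scanning runs left to right:
  i=0: run of 'G' x 3 -> '3G'
  i=3: run of 'A' x 5 -> '5A'
  i=8: run of 'G' x 12 -> '12G'

RLE = 3G5A12G


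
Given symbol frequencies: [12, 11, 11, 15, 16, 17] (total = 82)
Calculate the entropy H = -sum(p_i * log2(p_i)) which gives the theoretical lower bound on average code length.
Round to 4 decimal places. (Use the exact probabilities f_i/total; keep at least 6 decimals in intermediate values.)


Per-symbol terms -p_i * log2(p_i) with p_i = f_i/82:
  p = 12/82 = 0.146341: log2(p) = -2.772590, -p*log2(p) = 0.405745
  p = 11/82 = 0.134146: log2(p) = -2.898120, -p*log2(p) = 0.388772
  p = 11/82 = 0.134146: log2(p) = -2.898120, -p*log2(p) = 0.388772
  p = 15/82 = 0.182927: log2(p) = -2.450661, -p*log2(p) = 0.448292
  p = 16/82 = 0.195122: log2(p) = -2.357552, -p*log2(p) = 0.460010
  p = 17/82 = 0.207317: log2(p) = -2.270089, -p*log2(p) = 0.470628
H = 0.405745 + 0.388772 + 0.388772 + 0.448292 + 0.460010 + 0.470628 = 2.562219

H = 2.5622 bits/symbol


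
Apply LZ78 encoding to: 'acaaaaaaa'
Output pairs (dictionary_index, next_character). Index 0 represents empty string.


LZ78 encoding steps:
Dictionary: {0: ''}
Step 1: w='' (idx 0), next='a' -> output (0, 'a'), add 'a' as idx 1
Step 2: w='' (idx 0), next='c' -> output (0, 'c'), add 'c' as idx 2
Step 3: w='a' (idx 1), next='a' -> output (1, 'a'), add 'aa' as idx 3
Step 4: w='aa' (idx 3), next='a' -> output (3, 'a'), add 'aaa' as idx 4
Step 5: w='aa' (idx 3), end of input -> output (3, '')


Encoded: [(0, 'a'), (0, 'c'), (1, 'a'), (3, 'a'), (3, '')]


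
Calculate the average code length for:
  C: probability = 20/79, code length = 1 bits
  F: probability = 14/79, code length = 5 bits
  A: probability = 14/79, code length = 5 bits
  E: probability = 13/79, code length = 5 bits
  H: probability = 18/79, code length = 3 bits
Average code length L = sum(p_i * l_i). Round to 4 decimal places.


Weighted contributions p_i * l_i:
  C: (20/79) * 1 = 20/79
  F: (14/79) * 5 = 70/79
  A: (14/79) * 5 = 70/79
  E: (13/79) * 5 = 65/79
  H: (18/79) * 3 = 54/79
Sum = (20 + 70 + 70 + 65 + 54)/79 = 279/79

L = 279/79 = 3.5316 bits/symbol


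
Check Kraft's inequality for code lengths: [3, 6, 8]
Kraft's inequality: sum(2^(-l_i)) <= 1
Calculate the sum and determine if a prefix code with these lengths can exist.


Sum = 2^(-3) + 2^(-6) + 2^(-8)
    = 0.125 + 0.015625 + 0.00390625
    = 37/256 = 0.14453125
Since 0.14453125 <= 1, Kraft's inequality IS satisfied.
A prefix code with these lengths CAN exist.

Kraft sum = 0.14453125. Satisfied.


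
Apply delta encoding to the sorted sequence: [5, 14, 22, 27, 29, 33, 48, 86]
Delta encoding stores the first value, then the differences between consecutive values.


First value: 5
Deltas:
  14 - 5 = 9
  22 - 14 = 8
  27 - 22 = 5
  29 - 27 = 2
  33 - 29 = 4
  48 - 33 = 15
  86 - 48 = 38


Delta encoded: [5, 9, 8, 5, 2, 4, 15, 38]


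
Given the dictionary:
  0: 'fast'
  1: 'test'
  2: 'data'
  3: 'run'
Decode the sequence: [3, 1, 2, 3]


Look up each index in the dictionary:
  3 -> 'run'
  1 -> 'test'
  2 -> 'data'
  3 -> 'run'

Decoded: "run test data run"
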